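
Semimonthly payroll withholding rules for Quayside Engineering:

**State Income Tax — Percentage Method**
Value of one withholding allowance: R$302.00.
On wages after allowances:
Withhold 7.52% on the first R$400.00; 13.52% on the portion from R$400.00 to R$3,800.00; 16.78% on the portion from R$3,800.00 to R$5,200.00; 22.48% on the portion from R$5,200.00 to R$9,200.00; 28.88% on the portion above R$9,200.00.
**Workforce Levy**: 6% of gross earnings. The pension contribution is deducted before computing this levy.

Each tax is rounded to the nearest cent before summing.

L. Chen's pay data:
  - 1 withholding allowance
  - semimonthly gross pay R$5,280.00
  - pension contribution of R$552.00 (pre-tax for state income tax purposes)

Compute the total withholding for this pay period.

State Income Tax: taxable = R$5,280.00 − R$552.00 − 1×R$302.00 = R$4,426.00
  R$489.76 + 16.78% × (R$4,426.00 − R$3,800.00) = R$489.76 + 16.78% × R$626.00 = R$594.80
Workforce Levy: 6% × R$4,728.00 = R$283.68
Total: R$594.80 + R$283.68 = R$878.48

R$878.48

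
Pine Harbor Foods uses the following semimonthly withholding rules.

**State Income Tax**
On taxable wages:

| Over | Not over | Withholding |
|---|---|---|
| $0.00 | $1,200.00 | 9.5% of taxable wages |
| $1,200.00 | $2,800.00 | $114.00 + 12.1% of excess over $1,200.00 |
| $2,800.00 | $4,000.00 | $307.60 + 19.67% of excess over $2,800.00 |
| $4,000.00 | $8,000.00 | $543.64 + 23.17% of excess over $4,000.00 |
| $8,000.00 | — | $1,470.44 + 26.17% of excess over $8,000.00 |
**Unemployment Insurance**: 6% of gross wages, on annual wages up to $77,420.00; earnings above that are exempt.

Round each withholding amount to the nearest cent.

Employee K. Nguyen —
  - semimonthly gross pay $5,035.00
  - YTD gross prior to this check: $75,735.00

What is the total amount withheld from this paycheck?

$884.55

State Income Tax: taxable = $5,035.00
  $543.64 + 23.17% × ($5,035.00 − $4,000.00) = $543.64 + 23.17% × $1,035.00 = $783.45
Unemployment Insurance: cap $77,420.00 − YTD $75,735.00 = $1,685.00 subject; 6% × $1,685.00 = $101.10
Total: $783.45 + $101.10 = $884.55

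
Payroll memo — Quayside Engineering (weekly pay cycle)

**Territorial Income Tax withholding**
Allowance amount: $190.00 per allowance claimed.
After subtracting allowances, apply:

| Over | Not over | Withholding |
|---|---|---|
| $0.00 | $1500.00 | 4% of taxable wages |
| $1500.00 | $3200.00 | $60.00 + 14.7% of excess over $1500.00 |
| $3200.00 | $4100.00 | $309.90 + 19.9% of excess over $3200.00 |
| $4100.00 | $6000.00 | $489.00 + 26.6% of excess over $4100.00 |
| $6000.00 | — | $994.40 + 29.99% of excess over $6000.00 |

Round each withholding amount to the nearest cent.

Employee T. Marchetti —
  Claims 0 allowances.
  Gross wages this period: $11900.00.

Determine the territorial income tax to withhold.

Territorial Income Tax: taxable = $11900.00
  $994.40 + 29.99% × ($11900.00 − $6000.00) = $994.40 + 29.99% × $5900.00 = $2763.81

$2763.81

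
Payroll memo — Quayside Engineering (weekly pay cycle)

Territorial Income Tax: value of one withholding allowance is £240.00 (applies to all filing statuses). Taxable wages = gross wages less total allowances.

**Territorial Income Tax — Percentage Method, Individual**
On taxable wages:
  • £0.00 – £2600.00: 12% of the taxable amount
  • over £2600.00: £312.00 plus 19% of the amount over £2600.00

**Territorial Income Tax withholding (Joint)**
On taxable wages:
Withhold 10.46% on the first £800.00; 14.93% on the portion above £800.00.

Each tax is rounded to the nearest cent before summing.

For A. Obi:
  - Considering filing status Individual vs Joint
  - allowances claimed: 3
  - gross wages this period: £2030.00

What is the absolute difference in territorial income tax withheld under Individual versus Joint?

Territorial Income Tax (Individual): taxable = £2030.00 − 3×£240.00 = £1310.00
  12% × £1310.00 = £157.20
Territorial Income Tax (Joint): taxable = £2030.00 − 3×£240.00 = £1310.00
  £83.68 + 14.93% × (£1310.00 − £800.00) = £83.68 + 14.93% × £510.00 = £159.82
Difference: |£157.20 − £159.82| = £2.62 (higher under Joint)

£2.62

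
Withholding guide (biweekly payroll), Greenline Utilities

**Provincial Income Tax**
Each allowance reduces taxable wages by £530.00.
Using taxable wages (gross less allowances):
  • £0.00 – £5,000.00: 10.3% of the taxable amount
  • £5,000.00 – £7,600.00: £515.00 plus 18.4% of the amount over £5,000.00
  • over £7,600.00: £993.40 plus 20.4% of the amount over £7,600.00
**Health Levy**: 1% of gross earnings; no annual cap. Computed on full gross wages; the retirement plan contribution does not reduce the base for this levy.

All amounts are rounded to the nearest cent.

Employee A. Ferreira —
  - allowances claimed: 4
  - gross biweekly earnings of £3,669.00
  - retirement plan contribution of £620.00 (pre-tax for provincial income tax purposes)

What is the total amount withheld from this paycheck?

£132.38

Provincial Income Tax: taxable = £3,669.00 − £620.00 − 4×£530.00 = £929.00
  10.3% × £929.00 = £95.69
Health Levy: 1% × £3,669.00 = £36.69
Total: £95.69 + £36.69 = £132.38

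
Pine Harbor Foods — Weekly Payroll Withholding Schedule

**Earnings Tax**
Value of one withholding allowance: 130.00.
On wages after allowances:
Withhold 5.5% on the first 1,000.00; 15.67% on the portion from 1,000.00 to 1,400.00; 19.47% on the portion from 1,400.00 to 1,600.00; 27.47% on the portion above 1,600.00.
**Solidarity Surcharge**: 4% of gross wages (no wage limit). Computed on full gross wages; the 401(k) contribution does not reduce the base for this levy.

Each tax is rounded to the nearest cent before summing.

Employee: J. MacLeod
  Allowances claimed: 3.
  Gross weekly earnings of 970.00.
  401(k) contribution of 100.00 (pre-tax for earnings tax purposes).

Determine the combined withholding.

65.20

Earnings Tax: taxable = 970.00 − 100.00 − 3×130.00 = 480.00
  5.5% × 480.00 = 26.40
Solidarity Surcharge: 4% × 970.00 = 38.80
Total: 26.40 + 38.80 = 65.20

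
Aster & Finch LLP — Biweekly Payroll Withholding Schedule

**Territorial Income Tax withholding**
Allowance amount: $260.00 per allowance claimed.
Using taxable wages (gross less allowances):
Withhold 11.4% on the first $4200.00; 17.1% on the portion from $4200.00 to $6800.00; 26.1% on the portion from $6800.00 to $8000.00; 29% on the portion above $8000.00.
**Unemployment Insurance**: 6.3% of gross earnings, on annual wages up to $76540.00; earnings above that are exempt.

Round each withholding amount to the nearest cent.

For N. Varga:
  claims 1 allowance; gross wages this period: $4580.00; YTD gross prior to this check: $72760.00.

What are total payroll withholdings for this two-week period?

Territorial Income Tax: taxable = $4580.00 − 1×$260.00 = $4320.00
  $478.80 + 17.1% × ($4320.00 − $4200.00) = $478.80 + 17.1% × $120.00 = $499.32
Unemployment Insurance: cap $76540.00 − YTD $72760.00 = $3780.00 subject; 6.3% × $3780.00 = $238.14
Total: $499.32 + $238.14 = $737.46

$737.46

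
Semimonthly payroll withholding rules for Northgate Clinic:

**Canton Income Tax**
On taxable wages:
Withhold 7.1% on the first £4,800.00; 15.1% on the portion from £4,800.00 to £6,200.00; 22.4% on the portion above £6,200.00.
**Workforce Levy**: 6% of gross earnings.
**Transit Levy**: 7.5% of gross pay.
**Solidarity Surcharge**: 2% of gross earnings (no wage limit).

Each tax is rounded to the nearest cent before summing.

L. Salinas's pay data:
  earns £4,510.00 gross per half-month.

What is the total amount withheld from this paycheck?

£1,019.26

Canton Income Tax: taxable = £4,510.00
  7.1% × £4,510.00 = £320.21
Workforce Levy: 6% × £4,510.00 = £270.60
Transit Levy: 7.5% × £4,510.00 = £338.25
Solidarity Surcharge: 2% × £4,510.00 = £90.20
Total: £320.21 + £270.60 + £338.25 + £90.20 = £1,019.26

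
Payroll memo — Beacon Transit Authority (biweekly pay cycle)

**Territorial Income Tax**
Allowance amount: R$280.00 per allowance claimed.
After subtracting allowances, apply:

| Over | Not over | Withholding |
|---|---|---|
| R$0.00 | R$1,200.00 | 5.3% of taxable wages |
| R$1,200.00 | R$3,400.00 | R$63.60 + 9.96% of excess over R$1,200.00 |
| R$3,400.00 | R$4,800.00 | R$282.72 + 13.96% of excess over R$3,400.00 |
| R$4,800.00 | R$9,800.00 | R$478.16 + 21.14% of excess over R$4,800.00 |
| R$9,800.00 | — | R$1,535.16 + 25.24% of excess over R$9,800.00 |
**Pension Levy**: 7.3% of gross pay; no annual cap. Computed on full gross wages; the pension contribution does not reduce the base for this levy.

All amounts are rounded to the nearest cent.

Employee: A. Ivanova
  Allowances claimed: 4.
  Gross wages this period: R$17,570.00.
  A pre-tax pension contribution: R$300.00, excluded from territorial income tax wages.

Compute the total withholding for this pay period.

Territorial Income Tax: taxable = R$17,570.00 − R$300.00 − 4×R$280.00 = R$16,150.00
  R$1,535.16 + 25.24% × (R$16,150.00 − R$9,800.00) = R$1,535.16 + 25.24% × R$6,350.00 = R$3,137.90
Pension Levy: 7.3% × R$17,570.00 = R$1,282.61
Total: R$3,137.90 + R$1,282.61 = R$4,420.51

R$4,420.51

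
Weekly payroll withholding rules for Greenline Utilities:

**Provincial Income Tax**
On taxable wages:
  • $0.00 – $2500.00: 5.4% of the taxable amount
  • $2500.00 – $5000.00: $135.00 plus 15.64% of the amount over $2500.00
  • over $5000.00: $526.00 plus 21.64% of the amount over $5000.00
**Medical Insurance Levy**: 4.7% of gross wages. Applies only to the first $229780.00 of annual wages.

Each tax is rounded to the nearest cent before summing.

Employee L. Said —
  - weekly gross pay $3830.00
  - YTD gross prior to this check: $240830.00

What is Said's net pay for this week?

$3486.99

Provincial Income Tax: taxable = $3830.00
  $135.00 + 15.64% × ($3830.00 − $2500.00) = $135.00 + 15.64% × $1330.00 = $343.01
Medical Insurance Levy: YTD $240830.00 ≥ cap $229780.00 → $0.00
Total withheld: $343.01 + $0.00 = $343.01
Net pay: $3830.00 − $343.01 = $3486.99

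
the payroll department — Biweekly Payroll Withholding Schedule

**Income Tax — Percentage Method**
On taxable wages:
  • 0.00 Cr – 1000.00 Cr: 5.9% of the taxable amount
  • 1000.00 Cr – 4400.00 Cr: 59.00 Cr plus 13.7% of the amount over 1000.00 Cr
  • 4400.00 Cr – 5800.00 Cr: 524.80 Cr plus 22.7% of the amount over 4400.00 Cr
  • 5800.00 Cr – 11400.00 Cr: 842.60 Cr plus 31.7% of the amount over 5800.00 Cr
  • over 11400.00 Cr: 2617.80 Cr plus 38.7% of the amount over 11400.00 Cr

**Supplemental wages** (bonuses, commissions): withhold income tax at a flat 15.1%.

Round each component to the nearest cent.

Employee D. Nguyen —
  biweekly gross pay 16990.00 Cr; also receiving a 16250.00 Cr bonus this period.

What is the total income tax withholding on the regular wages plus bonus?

7234.88 Cr

Income Tax: taxable = 16990.00 Cr
  2617.80 Cr + 38.7% × (16990.00 Cr − 11400.00 Cr) = 2617.80 Cr + 38.7% × 5590.00 Cr = 4781.13 Cr
Supplemental (15.1% flat on bonus): 15.1% × 16250.00 Cr = 2453.75 Cr
Total income tax: 4781.13 Cr + 2453.75 Cr = 7234.88 Cr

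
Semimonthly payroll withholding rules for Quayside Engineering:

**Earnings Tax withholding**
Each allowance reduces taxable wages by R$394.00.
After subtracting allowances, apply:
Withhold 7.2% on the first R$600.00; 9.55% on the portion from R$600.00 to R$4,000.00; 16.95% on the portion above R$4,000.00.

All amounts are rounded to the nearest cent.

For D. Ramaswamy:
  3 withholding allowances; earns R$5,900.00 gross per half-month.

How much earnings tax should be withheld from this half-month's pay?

Earnings Tax: taxable = R$5,900.00 − 3×R$394.00 = R$4,718.00
  R$367.90 + 16.95% × (R$4,718.00 − R$4,000.00) = R$367.90 + 16.95% × R$718.00 = R$489.60

R$489.60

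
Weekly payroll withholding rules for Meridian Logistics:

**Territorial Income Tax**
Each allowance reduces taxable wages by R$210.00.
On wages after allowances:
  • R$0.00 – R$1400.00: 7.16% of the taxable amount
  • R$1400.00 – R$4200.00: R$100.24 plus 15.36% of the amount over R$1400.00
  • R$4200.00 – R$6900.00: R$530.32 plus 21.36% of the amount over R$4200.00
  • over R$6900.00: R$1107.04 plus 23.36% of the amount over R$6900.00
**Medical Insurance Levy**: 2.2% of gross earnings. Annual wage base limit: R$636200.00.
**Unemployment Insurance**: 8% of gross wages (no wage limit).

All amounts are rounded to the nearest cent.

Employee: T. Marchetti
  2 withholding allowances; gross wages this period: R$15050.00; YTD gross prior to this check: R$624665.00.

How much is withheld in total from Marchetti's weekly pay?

Territorial Income Tax: taxable = R$15050.00 − 2×R$210.00 = R$14630.00
  R$1107.04 + 23.36% × (R$14630.00 − R$6900.00) = R$1107.04 + 23.36% × R$7730.00 = R$2912.77
Medical Insurance Levy: cap R$636200.00 − YTD R$624665.00 = R$11535.00 subject; 2.2% × R$11535.00 = R$253.77
Unemployment Insurance: 8% × R$15050.00 = R$1204.00
Total: R$2912.77 + R$253.77 + R$1204.00 = R$4370.54

R$4370.54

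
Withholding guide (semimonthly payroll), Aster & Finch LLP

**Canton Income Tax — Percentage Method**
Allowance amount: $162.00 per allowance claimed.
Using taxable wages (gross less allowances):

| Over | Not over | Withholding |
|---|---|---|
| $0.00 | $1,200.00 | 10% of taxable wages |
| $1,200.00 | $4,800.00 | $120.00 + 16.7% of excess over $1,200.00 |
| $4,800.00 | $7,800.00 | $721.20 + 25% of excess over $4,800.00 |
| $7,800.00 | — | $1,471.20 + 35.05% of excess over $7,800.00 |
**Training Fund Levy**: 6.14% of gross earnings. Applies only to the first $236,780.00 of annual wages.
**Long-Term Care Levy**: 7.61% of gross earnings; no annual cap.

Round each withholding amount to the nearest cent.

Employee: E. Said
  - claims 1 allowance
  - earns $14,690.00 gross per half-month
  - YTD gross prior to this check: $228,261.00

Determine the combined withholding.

$5,470.34

Canton Income Tax: taxable = $14,690.00 − 1×$162.00 = $14,528.00
  $1,471.20 + 35.05% × ($14,528.00 − $7,800.00) = $1,471.20 + 35.05% × $6,728.00 = $3,829.36
Training Fund Levy: cap $236,780.00 − YTD $228,261.00 = $8,519.00 subject; 6.14% × $8,519.00 = $523.07
Long-Term Care Levy: 7.61% × $14,690.00 = $1,117.91
Total: $3,829.36 + $523.07 + $1,117.91 = $5,470.34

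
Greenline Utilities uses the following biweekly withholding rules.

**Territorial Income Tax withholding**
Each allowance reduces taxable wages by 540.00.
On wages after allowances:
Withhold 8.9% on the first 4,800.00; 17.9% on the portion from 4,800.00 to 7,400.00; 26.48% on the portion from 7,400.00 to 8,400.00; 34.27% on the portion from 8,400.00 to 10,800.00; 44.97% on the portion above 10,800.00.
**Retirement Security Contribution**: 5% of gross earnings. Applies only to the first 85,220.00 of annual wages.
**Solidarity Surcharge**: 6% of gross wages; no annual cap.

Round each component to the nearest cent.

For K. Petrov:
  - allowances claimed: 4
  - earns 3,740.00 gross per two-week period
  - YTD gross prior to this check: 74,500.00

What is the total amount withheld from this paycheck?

Territorial Income Tax: taxable = 3,740.00 − 4×540.00 = 1,580.00
  8.9% × 1,580.00 = 140.62
Retirement Security Contribution: 5% × 3,740.00 = 187.00
Solidarity Surcharge: 6% × 3,740.00 = 224.40
Total: 140.62 + 187.00 + 224.40 = 552.02

552.02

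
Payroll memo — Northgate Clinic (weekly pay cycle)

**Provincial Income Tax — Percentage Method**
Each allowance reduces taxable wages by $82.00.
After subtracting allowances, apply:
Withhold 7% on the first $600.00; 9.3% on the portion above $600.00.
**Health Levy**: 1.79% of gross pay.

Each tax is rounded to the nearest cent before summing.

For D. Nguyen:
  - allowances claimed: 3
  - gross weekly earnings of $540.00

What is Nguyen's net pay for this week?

$509.75

Provincial Income Tax: taxable = $540.00 − 3×$82.00 = $294.00
  7% × $294.00 = $20.58
Health Levy: 1.79% × $540.00 = $9.67
Total withheld: $20.58 + $9.67 = $30.25
Net pay: $540.00 − $30.25 = $509.75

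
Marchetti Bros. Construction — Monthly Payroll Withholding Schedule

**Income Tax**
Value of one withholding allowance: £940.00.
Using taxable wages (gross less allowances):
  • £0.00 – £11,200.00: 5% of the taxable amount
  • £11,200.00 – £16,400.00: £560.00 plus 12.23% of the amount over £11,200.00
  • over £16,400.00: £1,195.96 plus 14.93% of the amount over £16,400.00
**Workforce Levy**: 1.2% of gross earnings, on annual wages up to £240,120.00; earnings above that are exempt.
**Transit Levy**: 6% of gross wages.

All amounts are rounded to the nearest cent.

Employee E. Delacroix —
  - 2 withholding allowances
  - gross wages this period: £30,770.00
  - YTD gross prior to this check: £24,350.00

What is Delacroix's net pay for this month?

Income Tax: taxable = £30,770.00 − 2×£940.00 = £28,890.00
  £1,195.96 + 14.93% × (£28,890.00 − £16,400.00) = £1,195.96 + 14.93% × £12,490.00 = £3,060.72
Workforce Levy: 1.2% × £30,770.00 = £369.24
Transit Levy: 6% × £30,770.00 = £1,846.20
Total withheld: £3,060.72 + £369.24 + £1,846.20 = £5,276.16
Net pay: £30,770.00 − £5,276.16 = £25,493.84

£25,493.84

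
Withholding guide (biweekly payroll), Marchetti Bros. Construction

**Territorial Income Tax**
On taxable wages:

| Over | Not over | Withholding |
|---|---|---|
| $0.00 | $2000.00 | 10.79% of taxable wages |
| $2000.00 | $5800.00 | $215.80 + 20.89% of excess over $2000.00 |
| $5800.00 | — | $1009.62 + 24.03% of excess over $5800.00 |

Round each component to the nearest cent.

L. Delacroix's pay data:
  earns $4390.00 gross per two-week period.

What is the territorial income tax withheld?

Territorial Income Tax: taxable = $4390.00
  $215.80 + 20.89% × ($4390.00 − $2000.00) = $215.80 + 20.89% × $2390.00 = $715.07

$715.07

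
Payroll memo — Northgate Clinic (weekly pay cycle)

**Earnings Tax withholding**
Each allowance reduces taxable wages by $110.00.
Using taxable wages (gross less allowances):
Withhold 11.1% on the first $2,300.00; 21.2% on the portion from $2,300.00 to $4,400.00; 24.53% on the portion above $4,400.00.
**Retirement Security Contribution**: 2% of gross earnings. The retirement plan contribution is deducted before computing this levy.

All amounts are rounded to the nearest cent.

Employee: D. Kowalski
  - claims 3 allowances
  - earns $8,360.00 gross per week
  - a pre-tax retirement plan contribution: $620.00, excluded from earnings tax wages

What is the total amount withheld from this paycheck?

$1,593.65

Earnings Tax: taxable = $8,360.00 − $620.00 − 3×$110.00 = $7,410.00
  $700.50 + 24.53% × ($7,410.00 − $4,400.00) = $700.50 + 24.53% × $3,010.00 = $1,438.85
Retirement Security Contribution: 2% × $7,740.00 = $154.80
Total: $1,438.85 + $154.80 = $1,593.65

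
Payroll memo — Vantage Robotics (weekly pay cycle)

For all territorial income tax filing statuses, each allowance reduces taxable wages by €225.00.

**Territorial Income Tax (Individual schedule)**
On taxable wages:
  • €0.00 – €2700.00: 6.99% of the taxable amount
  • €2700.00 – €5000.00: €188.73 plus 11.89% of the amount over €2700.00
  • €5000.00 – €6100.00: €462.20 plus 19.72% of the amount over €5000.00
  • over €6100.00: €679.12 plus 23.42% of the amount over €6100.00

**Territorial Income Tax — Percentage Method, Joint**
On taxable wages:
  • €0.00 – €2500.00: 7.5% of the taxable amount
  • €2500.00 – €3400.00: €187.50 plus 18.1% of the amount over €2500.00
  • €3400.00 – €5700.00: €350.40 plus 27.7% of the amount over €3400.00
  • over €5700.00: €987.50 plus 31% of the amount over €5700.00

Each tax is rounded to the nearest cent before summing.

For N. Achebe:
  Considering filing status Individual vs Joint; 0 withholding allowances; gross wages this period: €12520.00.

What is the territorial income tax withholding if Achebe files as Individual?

€2182.68

Territorial Income Tax (Individual): taxable = €12520.00
  €679.12 + 23.42% × (€12520.00 − €6100.00) = €679.12 + 23.42% × €6420.00 = €2182.68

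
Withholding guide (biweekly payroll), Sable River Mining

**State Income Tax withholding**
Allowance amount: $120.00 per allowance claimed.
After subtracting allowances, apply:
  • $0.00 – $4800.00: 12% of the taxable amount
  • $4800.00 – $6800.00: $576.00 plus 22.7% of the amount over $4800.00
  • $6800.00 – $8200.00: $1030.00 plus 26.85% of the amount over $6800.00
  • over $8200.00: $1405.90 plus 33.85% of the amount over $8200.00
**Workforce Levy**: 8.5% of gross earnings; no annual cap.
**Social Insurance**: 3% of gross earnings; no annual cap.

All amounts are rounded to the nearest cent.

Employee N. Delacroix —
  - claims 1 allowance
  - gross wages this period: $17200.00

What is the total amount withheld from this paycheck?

$6389.78

State Income Tax: taxable = $17200.00 − 1×$120.00 = $17080.00
  $1405.90 + 33.85% × ($17080.00 − $8200.00) = $1405.90 + 33.85% × $8880.00 = $4411.78
Workforce Levy: 8.5% × $17200.00 = $1462.00
Social Insurance: 3% × $17200.00 = $516.00
Total: $4411.78 + $1462.00 + $516.00 = $6389.78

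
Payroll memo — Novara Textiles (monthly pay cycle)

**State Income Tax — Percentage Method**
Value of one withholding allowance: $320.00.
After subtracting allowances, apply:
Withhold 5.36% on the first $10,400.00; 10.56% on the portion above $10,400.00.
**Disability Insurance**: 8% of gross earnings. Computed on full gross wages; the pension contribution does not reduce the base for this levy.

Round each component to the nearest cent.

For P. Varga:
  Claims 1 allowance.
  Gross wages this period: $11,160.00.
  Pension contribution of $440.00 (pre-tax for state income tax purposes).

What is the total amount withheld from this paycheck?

$1,450.24

State Income Tax: taxable = $11,160.00 − $440.00 − 1×$320.00 = $10,400.00
  5.36% × $10,400.00 = $557.44
Disability Insurance: 8% × $11,160.00 = $892.80
Total: $557.44 + $892.80 = $1,450.24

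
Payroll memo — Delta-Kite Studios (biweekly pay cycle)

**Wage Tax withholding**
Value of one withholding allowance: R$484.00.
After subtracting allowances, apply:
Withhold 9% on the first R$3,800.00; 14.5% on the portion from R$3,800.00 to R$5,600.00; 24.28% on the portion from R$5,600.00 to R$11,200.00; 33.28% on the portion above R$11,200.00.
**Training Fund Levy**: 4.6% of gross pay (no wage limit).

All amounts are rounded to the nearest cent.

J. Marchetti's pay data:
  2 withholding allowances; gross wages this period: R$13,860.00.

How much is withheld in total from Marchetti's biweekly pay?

R$3,163.34

Wage Tax: taxable = R$13,860.00 − 2×R$484.00 = R$12,892.00
  R$1,962.68 + 33.28% × (R$12,892.00 − R$11,200.00) = R$1,962.68 + 33.28% × R$1,692.00 = R$2,525.78
Training Fund Levy: 4.6% × R$13,860.00 = R$637.56
Total: R$2,525.78 + R$637.56 = R$3,163.34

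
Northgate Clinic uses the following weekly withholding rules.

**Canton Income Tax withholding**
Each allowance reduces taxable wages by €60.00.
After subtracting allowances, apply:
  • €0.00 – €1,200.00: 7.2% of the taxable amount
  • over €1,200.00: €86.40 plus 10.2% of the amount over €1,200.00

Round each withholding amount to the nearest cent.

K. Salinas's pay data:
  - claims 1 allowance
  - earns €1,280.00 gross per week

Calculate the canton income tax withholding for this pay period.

Canton Income Tax: taxable = €1,280.00 − 1×€60.00 = €1,220.00
  €86.40 + 10.2% × (€1,220.00 − €1,200.00) = €86.40 + 10.2% × €20.00 = €88.44

€88.44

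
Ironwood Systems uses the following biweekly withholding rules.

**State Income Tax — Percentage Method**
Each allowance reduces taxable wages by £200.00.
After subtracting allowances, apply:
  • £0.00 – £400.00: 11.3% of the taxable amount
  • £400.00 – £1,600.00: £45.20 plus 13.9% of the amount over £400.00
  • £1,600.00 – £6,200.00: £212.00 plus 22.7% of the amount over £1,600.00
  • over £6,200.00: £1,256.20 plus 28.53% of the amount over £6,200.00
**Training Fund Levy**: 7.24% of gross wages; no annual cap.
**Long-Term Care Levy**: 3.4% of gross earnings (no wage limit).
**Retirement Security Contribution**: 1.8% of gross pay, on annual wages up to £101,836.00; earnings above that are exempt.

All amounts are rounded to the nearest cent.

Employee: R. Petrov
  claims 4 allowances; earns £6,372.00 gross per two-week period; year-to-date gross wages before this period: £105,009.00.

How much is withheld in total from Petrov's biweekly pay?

State Income Tax: taxable = £6,372.00 − 4×£200.00 = £5,572.00
  £212.00 + 22.7% × (£5,572.00 − £1,600.00) = £212.00 + 22.7% × £3,972.00 = £1,113.64
Training Fund Levy: 7.24% × £6,372.00 = £461.33
Long-Term Care Levy: 3.4% × £6,372.00 = £216.65
Retirement Security Contribution: YTD £105,009.00 ≥ cap £101,836.00 → £0.00
Total: £1,113.64 + £461.33 + £216.65 + £0.00 = £1,791.62

£1,791.62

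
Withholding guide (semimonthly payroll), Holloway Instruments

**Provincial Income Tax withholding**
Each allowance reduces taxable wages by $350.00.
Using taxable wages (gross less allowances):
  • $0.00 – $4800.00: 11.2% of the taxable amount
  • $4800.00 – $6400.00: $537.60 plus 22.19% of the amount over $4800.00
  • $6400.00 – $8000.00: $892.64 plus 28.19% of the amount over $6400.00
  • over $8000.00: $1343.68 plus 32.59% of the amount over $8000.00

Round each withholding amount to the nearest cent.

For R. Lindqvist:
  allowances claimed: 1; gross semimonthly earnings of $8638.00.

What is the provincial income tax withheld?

$1437.54

Provincial Income Tax: taxable = $8638.00 − 1×$350.00 = $8288.00
  $1343.68 + 32.59% × ($8288.00 − $8000.00) = $1343.68 + 32.59% × $288.00 = $1437.54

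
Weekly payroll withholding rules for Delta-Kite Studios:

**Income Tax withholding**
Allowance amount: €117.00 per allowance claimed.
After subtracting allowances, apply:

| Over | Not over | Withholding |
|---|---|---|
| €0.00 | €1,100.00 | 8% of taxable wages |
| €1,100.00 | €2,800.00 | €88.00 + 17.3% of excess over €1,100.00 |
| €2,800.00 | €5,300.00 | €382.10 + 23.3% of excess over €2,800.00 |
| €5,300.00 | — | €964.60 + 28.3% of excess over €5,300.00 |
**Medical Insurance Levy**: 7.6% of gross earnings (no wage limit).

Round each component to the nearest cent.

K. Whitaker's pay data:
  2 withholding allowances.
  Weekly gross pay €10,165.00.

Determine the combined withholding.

Income Tax: taxable = €10,165.00 − 2×€117.00 = €9,931.00
  €964.60 + 28.3% × (€9,931.00 − €5,300.00) = €964.60 + 28.3% × €4,631.00 = €2,275.17
Medical Insurance Levy: 7.6% × €10,165.00 = €772.54
Total: €2,275.17 + €772.54 = €3,047.71

€3,047.71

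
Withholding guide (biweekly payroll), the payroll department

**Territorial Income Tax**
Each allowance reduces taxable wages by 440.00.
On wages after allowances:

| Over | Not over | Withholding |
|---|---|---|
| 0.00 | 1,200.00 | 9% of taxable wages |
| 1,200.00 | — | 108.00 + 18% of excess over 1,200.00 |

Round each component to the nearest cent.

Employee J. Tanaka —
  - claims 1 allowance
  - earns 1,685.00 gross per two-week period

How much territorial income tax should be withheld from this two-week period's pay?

116.10

Territorial Income Tax: taxable = 1,685.00 − 1×440.00 = 1,245.00
  108.00 + 18% × (1,245.00 − 1,200.00) = 108.00 + 18% × 45.00 = 116.10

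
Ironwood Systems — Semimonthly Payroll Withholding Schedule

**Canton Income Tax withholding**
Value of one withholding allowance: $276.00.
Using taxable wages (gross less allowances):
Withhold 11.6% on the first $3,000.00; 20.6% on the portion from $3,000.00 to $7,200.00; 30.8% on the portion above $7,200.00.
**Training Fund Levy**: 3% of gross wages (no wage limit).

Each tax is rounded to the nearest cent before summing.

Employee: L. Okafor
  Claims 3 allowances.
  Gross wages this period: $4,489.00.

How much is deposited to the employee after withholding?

Canton Income Tax: taxable = $4,489.00 − 3×$276.00 = $3,661.00
  $348.00 + 20.6% × ($3,661.00 − $3,000.00) = $348.00 + 20.6% × $661.00 = $484.17
Training Fund Levy: 3% × $4,489.00 = $134.67
Total withheld: $484.17 + $134.67 = $618.84
Net pay: $4,489.00 − $618.84 = $3,870.16

$3,870.16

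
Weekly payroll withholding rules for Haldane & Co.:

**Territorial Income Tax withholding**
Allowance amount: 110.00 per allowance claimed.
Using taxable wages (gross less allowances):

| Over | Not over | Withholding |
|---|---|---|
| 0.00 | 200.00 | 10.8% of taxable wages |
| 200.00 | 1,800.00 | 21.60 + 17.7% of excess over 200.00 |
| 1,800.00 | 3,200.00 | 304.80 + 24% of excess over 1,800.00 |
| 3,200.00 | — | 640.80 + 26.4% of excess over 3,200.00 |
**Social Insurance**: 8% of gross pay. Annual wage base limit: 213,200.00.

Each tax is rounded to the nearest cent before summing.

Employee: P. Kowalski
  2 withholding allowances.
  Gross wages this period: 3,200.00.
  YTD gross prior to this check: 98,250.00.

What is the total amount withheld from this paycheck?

Territorial Income Tax: taxable = 3,200.00 − 2×110.00 = 2,980.00
  304.80 + 24% × (2,980.00 − 1,800.00) = 304.80 + 24% × 1,180.00 = 588.00
Social Insurance: 8% × 3,200.00 = 256.00
Total: 588.00 + 256.00 = 844.00

844.00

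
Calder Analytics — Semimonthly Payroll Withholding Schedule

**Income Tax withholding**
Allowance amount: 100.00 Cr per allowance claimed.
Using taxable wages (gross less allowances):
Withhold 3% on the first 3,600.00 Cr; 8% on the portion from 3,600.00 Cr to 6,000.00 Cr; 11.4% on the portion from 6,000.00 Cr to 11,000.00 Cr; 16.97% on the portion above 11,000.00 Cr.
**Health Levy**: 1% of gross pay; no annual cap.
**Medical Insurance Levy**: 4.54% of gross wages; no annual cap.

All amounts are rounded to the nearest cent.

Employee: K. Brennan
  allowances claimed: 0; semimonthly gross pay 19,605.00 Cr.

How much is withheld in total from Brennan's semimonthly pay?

3,416.39 Cr

Income Tax: taxable = 19,605.00 Cr
  870.00 Cr + 16.97% × (19,605.00 Cr − 11,000.00 Cr) = 870.00 Cr + 16.97% × 8,605.00 Cr = 2,330.27 Cr
Health Levy: 1% × 19,605.00 Cr = 196.05 Cr
Medical Insurance Levy: 4.54% × 19,605.00 Cr = 890.07 Cr
Total: 2,330.27 Cr + 196.05 Cr + 890.07 Cr = 3,416.39 Cr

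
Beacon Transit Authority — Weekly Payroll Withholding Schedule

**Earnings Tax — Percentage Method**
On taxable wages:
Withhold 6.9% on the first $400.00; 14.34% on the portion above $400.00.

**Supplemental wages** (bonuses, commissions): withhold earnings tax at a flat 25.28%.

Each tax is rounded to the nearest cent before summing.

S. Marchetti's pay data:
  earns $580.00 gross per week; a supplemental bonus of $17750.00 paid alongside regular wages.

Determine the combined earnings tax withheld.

Earnings Tax: taxable = $580.00
  $27.60 + 14.34% × ($580.00 − $400.00) = $27.60 + 14.34% × $180.00 = $53.41
Supplemental (25.28% flat on bonus): 25.28% × $17750.00 = $4487.20
Total earnings tax: $53.41 + $4487.20 = $4540.61

$4540.61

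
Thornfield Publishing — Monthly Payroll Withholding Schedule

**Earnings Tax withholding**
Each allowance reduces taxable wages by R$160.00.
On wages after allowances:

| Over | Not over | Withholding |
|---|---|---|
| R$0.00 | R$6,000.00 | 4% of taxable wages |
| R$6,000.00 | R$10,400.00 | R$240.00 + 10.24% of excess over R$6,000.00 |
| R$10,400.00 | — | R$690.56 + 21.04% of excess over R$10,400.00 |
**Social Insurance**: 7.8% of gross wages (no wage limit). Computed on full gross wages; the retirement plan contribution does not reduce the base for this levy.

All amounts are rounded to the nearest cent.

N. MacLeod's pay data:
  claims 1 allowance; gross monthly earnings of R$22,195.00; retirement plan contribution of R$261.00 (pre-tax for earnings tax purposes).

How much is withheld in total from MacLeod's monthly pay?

Earnings Tax: taxable = R$22,195.00 − R$261.00 − 1×R$160.00 = R$21,774.00
  R$690.56 + 21.04% × (R$21,774.00 − R$10,400.00) = R$690.56 + 21.04% × R$11,374.00 = R$3,083.65
Social Insurance: 7.8% × R$22,195.00 = R$1,731.21
Total: R$3,083.65 + R$1,731.21 = R$4,814.86

R$4,814.86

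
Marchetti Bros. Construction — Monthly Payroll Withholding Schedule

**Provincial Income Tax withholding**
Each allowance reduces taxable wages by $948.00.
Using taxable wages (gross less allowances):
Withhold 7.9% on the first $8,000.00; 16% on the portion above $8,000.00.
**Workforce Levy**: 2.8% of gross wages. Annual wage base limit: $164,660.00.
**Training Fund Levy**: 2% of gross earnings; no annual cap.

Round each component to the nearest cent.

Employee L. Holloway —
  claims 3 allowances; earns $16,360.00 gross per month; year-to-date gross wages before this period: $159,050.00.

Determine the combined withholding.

$1,998.84

Provincial Income Tax: taxable = $16,360.00 − 3×$948.00 = $13,516.00
  $632.00 + 16% × ($13,516.00 − $8,000.00) = $632.00 + 16% × $5,516.00 = $1,514.56
Workforce Levy: cap $164,660.00 − YTD $159,050.00 = $5,610.00 subject; 2.8% × $5,610.00 = $157.08
Training Fund Levy: 2% × $16,360.00 = $327.20
Total: $1,514.56 + $157.08 + $327.20 = $1,998.84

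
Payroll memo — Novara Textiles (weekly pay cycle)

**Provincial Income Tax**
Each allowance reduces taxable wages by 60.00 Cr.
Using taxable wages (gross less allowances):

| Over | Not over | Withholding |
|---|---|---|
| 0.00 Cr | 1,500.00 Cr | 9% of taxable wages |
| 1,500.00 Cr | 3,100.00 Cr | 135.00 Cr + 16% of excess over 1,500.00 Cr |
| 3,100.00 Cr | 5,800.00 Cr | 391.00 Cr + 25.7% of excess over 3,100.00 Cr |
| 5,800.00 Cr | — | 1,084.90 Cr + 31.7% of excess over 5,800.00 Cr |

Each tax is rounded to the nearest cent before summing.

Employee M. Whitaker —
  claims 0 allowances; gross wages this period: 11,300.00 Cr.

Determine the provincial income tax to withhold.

Provincial Income Tax: taxable = 11,300.00 Cr
  1,084.90 Cr + 31.7% × (11,300.00 Cr − 5,800.00 Cr) = 1,084.90 Cr + 31.7% × 5,500.00 Cr = 2,828.40 Cr

2,828.40 Cr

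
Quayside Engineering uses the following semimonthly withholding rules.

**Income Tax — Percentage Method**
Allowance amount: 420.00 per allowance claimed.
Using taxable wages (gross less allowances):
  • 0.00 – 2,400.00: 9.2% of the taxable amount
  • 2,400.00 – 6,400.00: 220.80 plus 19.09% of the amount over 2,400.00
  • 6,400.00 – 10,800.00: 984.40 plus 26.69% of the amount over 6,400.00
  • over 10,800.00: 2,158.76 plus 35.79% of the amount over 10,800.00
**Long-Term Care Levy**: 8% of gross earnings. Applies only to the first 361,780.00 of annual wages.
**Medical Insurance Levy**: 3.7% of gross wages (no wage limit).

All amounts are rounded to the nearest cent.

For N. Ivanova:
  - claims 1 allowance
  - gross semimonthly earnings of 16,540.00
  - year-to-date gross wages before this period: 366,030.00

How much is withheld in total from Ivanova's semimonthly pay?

4,674.77

Income Tax: taxable = 16,540.00 − 1×420.00 = 16,120.00
  2,158.76 + 35.79% × (16,120.00 − 10,800.00) = 2,158.76 + 35.79% × 5,320.00 = 4,062.79
Long-Term Care Levy: YTD 366,030.00 ≥ cap 361,780.00 → 0.00
Medical Insurance Levy: 3.7% × 16,540.00 = 611.98
Total: 4,062.79 + 0.00 + 611.98 = 4,674.77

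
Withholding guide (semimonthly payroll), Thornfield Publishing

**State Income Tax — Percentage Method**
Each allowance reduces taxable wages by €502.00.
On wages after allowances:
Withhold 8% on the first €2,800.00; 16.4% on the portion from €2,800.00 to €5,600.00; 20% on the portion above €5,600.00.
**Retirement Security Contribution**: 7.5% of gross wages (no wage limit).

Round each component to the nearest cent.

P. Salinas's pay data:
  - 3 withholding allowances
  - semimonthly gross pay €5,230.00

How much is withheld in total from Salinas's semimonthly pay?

€767.79

State Income Tax: taxable = €5,230.00 − 3×€502.00 = €3,724.00
  €224.00 + 16.4% × (€3,724.00 − €2,800.00) = €224.00 + 16.4% × €924.00 = €375.54
Retirement Security Contribution: 7.5% × €5,230.00 = €392.25
Total: €375.54 + €392.25 = €767.79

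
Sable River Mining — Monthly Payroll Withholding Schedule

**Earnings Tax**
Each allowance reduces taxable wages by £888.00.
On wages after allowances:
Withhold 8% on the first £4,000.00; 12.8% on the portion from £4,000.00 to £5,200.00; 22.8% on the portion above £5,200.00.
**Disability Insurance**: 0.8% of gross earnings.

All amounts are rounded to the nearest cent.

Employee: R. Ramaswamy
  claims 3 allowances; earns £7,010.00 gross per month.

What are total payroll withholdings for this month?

£420.37

Earnings Tax: taxable = £7,010.00 − 3×£888.00 = £4,346.00
  £320.00 + 12.8% × (£4,346.00 − £4,000.00) = £320.00 + 12.8% × £346.00 = £364.29
Disability Insurance: 0.8% × £7,010.00 = £56.08
Total: £364.29 + £56.08 = £420.37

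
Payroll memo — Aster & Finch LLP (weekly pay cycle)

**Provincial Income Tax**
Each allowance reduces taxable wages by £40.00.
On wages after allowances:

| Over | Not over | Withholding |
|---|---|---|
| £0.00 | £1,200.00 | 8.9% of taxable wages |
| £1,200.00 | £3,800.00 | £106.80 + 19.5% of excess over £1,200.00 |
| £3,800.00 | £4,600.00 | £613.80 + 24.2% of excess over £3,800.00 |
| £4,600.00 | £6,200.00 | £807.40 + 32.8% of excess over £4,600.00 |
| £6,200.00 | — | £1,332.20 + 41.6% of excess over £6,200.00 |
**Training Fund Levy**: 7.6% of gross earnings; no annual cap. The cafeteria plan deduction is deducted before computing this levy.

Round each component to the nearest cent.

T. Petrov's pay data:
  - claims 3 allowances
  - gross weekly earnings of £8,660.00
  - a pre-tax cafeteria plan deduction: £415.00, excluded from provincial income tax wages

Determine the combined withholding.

Provincial Income Tax: taxable = £8,660.00 − £415.00 − 3×£40.00 = £8,125.00
  £1,332.20 + 41.6% × (£8,125.00 − £6,200.00) = £1,332.20 + 41.6% × £1,925.00 = £2,133.00
Training Fund Levy: 7.6% × £8,245.00 = £626.62
Total: £2,133.00 + £626.62 = £2,759.62

£2,759.62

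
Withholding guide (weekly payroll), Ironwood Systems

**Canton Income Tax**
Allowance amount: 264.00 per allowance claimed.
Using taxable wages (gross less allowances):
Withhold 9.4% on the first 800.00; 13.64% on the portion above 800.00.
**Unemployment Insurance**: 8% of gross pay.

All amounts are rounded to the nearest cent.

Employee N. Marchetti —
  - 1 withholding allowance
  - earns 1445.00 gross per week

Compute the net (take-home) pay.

1202.23

Canton Income Tax: taxable = 1445.00 − 1×264.00 = 1181.00
  75.20 + 13.64% × (1181.00 − 800.00) = 75.20 + 13.64% × 381.00 = 127.17
Unemployment Insurance: 8% × 1445.00 = 115.60
Total withheld: 127.17 + 115.60 = 242.77
Net pay: 1445.00 − 242.77 = 1202.23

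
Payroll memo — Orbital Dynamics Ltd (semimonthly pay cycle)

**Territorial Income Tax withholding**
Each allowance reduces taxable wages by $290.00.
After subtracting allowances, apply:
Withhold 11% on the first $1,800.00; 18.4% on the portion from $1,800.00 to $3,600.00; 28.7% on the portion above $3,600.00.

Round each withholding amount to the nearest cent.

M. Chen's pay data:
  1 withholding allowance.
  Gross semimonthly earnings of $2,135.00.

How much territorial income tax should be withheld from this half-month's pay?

Territorial Income Tax: taxable = $2,135.00 − 1×$290.00 = $1,845.00
  $198.00 + 18.4% × ($1,845.00 − $1,800.00) = $198.00 + 18.4% × $45.00 = $206.28

$206.28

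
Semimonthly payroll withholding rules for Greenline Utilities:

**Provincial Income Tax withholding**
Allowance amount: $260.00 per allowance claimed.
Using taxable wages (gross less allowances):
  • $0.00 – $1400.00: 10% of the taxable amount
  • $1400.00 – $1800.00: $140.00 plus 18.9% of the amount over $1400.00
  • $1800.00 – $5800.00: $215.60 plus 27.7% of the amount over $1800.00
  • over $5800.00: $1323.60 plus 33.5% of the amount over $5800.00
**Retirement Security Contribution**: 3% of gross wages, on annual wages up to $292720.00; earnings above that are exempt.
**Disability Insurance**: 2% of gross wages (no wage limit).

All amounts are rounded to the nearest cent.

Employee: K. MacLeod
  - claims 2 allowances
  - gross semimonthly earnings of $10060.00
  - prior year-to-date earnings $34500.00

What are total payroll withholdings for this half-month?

$3079.50

Provincial Income Tax: taxable = $10060.00 − 2×$260.00 = $9540.00
  $1323.60 + 33.5% × ($9540.00 − $5800.00) = $1323.60 + 33.5% × $3740.00 = $2576.50
Retirement Security Contribution: 3% × $10060.00 = $301.80
Disability Insurance: 2% × $10060.00 = $201.20
Total: $2576.50 + $301.80 + $201.20 = $3079.50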